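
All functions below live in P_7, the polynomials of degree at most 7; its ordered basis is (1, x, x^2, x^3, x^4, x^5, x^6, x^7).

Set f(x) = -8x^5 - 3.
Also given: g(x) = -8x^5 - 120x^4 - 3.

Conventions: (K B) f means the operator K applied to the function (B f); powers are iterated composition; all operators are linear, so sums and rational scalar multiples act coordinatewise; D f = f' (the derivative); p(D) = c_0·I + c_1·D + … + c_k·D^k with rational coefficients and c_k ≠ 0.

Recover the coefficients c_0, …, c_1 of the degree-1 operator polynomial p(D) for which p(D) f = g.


p(D) = I + 3·D, i.e. c_0 = 1, c_1 = 3

D^0 f = -8x^5 - 3
D^1 f = -40x^4
matching coefficients of g against c_0 f + c_1 Df + … from the top degree down determines the c_i
solution: c_0 = 1, c_1 = 3


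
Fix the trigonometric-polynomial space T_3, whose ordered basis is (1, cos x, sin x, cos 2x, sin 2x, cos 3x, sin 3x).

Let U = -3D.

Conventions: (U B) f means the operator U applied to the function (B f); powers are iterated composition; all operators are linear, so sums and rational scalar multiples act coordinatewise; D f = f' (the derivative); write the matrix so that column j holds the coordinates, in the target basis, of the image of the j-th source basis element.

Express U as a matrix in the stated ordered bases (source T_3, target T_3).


image of 1: 0
image of cos x: 3sin x
image of sin x: -3cos x
image of cos 2x: 6sin 2x
image of sin 2x: -6cos 2x
image of cos 3x: 9sin 3x
image of sin 3x: -9cos 3x
each image's coordinates form column j of the matrix

the matrix is [[0, 0, 0, 0, 0, 0, 0]; [0, 0, -3, 0, 0, 0, 0]; [0, 3, 0, 0, 0, 0, 0]; [0, 0, 0, 0, -6, 0, 0]; [0, 0, 0, 6, 0, 0, 0]; [0, 0, 0, 0, 0, 0, -9]; [0, 0, 0, 0, 0, 9, 0]] (rows listed top to bottom)


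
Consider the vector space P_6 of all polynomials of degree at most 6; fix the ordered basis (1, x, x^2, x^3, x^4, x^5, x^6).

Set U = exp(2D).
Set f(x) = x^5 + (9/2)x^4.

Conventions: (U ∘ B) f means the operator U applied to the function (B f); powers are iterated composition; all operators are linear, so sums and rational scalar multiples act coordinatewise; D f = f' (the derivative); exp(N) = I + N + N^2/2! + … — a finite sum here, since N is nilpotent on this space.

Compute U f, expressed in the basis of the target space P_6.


the result is g(x) = x^5 + (29/2)x^4 + 76x^3 + 188x^2 + 224x + 104

order-1 term: 10x^4 + 36x^3
order-2 term: 40x^3 + 108x^2
order-3 term: 80x^2 + 144x
order-4 term: 80x + 72
order-5 term: 32
the series for exp(2D) f terminates at order 5
exp(2D) f = x^5 + (29/2)x^4 + 76x^3 + 188x^2 + 224x + 104


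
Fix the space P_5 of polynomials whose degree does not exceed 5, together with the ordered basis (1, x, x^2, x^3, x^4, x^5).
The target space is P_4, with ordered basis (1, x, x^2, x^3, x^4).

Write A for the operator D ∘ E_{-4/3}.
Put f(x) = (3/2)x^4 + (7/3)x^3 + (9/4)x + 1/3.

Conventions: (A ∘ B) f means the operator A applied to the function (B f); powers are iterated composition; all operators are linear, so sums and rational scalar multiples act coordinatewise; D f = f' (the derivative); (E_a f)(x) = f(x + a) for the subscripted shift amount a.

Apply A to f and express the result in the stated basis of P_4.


E_{-4/3} f = (3/2)x^4 - (17/3)x^3 + (20/3)x^2 + (17/36)x - 280/81
D E_{-4/3} f = 6x^3 - 17x^2 + (40/3)x + 17/36

the image equals g(x) = 6x^3 - 17x^2 + (40/3)x + 17/36


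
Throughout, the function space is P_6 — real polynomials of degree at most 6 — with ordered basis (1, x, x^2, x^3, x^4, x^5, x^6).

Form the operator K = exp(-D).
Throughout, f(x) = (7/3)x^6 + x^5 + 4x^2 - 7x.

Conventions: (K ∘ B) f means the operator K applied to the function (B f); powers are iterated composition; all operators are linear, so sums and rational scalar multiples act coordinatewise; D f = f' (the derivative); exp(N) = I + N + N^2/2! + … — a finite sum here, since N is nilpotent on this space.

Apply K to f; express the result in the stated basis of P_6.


order-1 term: -14x^5 - 5x^4 - 8x + 7
order-2 term: 35x^4 + 10x^3 + 4
order-3 term: -(140/3)x^3 - 10x^2
order-4 term: 35x^2 + 5x
order-5 term: -14x - 1
order-6 term: 7/3
the series for exp(-D) f terminates at order 6
exp(-D) f = (7/3)x^6 - 13x^5 + 30x^4 - (110/3)x^3 + 29x^2 - 24x + 37/3

g(x) = (7/3)x^6 - 13x^5 + 30x^4 - (110/3)x^3 + 29x^2 - 24x + 37/3


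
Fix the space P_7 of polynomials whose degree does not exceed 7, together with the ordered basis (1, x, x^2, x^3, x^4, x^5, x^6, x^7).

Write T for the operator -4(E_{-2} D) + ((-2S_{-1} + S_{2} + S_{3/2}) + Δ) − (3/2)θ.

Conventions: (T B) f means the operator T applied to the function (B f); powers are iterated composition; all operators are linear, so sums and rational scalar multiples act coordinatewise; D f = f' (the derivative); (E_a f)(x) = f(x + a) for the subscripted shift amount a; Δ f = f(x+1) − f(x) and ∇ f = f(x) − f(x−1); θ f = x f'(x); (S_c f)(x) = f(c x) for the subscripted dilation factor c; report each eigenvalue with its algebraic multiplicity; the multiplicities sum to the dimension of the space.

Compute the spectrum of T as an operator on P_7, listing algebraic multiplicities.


image of 1: 0
image of x: 4x - 3
image of x^2: (5/4)x^2 - 6x + 17
image of x^3: (71/8)x^3 - 9x^2 + 51x - 47
image of x^4: (209/16)x^4 - 12x^3 + 102x^2 - 188x + 129
image of x^5: (1091/32)x^5 - 15x^4 + 170x^3 - 470x^2 + 645x - 319
image of x^6: (4121/64)x^6 - 18x^5 + 255x^4 - 940x^3 + 1935x^2 - 1914x + 769
image of x^7: (17483/128)x^7 - 21x^6 + 357x^5 - 1645x^4 + 4515x^3 - 6699x^2 + 5383x - 1791
the matrix is upper triangular; its diagonal is (0, 4, 5/4, 71/8, 209/16, 1091/32, 4121/64, 17483/128)
for a triangular matrix the eigenvalues are the diagonal entries, with algebraic multiplicity their repetition count

λ = 0 (multiplicity 1), λ = 5/4 (multiplicity 1), λ = 4 (multiplicity 1), λ = 71/8 (multiplicity 1), λ = 209/16 (multiplicity 1), λ = 1091/32 (multiplicity 1), λ = 4121/64 (multiplicity 1), λ = 17483/128 (multiplicity 1)


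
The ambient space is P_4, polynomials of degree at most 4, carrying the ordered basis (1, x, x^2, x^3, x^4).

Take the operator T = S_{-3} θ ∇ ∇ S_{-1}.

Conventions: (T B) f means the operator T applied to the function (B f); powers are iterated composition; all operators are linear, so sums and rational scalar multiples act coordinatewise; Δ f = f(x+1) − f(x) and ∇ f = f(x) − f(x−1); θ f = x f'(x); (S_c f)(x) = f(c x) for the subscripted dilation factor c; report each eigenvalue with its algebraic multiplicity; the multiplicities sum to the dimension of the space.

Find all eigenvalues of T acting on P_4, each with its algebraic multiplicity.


λ = 0 (multiplicity 5)

image of 1: 0
image of x: 0
image of x^2: 0
image of x^3: 18x
image of x^4: 216x^2 + 72x
the matrix is upper triangular; its diagonal is (0, 0, 0, 0, 0)
for a triangular matrix the eigenvalues are the diagonal entries, with algebraic multiplicity their repetition count


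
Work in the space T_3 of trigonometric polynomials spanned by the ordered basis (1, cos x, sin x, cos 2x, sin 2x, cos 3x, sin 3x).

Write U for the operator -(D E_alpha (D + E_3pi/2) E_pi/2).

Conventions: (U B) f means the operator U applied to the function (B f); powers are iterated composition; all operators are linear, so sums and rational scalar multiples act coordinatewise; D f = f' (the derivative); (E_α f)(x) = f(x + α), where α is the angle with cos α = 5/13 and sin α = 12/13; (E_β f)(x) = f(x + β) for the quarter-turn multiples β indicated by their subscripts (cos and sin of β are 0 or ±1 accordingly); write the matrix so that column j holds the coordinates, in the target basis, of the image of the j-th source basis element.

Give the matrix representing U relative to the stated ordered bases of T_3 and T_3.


image of 1: 0
image of cos x: 0
image of sin x: 0
image of cos 2x: (716/169)cos 2x + (242/169)sin 2x
image of sin 2x: -(242/169)cos 2x + (716/169)sin 2x
image of cos 3x: -(9936/2197)cos 3x - (24420/2197)sin 3x
image of sin 3x: (24420/2197)cos 3x - (9936/2197)sin 3x
each image's coordinates form column j of the matrix

the matrix is [[0, 0, 0, 0, 0, 0, 0]; [0, 0, 0, 0, 0, 0, 0]; [0, 0, 0, 0, 0, 0, 0]; [0, 0, 0, 716/169, -242/169, 0, 0]; [0, 0, 0, 242/169, 716/169, 0, 0]; [0, 0, 0, 0, 0, -9936/2197, 24420/2197]; [0, 0, 0, 0, 0, -24420/2197, -9936/2197]] (rows listed top to bottom)


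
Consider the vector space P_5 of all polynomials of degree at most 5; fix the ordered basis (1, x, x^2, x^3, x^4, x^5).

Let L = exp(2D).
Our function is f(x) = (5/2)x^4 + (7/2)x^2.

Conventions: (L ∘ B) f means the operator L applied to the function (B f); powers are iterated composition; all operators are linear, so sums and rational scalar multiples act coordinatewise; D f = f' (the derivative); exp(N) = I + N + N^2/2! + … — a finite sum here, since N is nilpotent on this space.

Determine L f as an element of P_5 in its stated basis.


order-1 term: 20x^3 + 14x
order-2 term: 60x^2 + 14
order-3 term: 80x
order-4 term: 40
the series for exp(2D) f terminates at order 4
exp(2D) f = (5/2)x^4 + 20x^3 + (127/2)x^2 + 94x + 54

the result is g(x) = (5/2)x^4 + 20x^3 + (127/2)x^2 + 94x + 54


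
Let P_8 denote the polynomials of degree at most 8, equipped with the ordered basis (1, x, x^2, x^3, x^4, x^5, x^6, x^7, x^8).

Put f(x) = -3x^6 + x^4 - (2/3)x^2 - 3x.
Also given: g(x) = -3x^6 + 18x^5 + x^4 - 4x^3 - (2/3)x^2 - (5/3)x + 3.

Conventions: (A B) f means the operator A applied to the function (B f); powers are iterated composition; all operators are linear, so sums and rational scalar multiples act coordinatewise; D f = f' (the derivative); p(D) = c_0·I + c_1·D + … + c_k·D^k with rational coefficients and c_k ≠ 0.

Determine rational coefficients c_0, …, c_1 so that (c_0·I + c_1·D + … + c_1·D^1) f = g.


D^0 f = -3x^6 + x^4 - (2/3)x^2 - 3x
D^1 f = -18x^5 + 4x^3 - (4/3)x - 3
matching coefficients of g against c_0 f + c_1 Df + … from the top degree down determines the c_i
solution: c_0 = 1, c_1 = -1

c_0 = 1, c_1 = -1


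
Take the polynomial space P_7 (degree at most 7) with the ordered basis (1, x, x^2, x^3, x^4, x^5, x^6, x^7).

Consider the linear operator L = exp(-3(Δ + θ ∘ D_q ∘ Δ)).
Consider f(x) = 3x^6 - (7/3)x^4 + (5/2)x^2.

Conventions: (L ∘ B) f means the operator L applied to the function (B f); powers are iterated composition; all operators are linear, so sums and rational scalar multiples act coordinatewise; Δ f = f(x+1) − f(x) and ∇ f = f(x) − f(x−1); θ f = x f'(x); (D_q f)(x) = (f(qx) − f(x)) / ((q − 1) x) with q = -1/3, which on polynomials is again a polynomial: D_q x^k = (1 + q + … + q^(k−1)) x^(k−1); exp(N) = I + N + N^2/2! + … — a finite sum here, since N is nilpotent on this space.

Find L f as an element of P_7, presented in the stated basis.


order-1 term: -54x^5 - (893/3)x^4 - 452x^3 - (2965/9)x^2 - 103x - 19/2
order-2 term: 405x^4 + 3496x^3 + (86051/9)x^2 + (26686/3)x + 11125/6
order-3 term: -1620x^3 - 15438x^2 - (358582/9)x - 201218/9
order-4 term: 3645x^2 + 29232x + 128026/3
order-5 term: -4374x - 98631/5
order-6 term: 2187
the series for exp(-3(Δ + θ ∘ D_q ∘ Δ)) f terminates at order 6
exp(-3(Δ + θ ∘ D_q ∘ Δ)) f = 3x^6 - 54x^5 + 105x^4 + 1424x^3 - (46057/18)x^2 - (55729/9)x + 208046/45

the image equals g(x) = 3x^6 - 54x^5 + 105x^4 + 1424x^3 - (46057/18)x^2 - (55729/9)x + 208046/45


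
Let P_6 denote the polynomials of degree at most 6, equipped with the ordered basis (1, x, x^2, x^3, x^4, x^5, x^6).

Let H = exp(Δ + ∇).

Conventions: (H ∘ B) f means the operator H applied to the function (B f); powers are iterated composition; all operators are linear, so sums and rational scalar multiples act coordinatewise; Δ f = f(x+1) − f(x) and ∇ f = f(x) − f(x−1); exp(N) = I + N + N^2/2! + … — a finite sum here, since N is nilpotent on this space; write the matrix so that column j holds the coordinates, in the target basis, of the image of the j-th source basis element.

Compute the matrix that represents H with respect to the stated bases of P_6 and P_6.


image of 1: 1
image of x: x + 2
image of x^2: x^2 + 4x + 4
image of x^3: x^3 + 6x^2 + 12x + 10
image of x^4: x^4 + 8x^3 + 24x^2 + 40x + 32
image of x^5: x^5 + 10x^4 + 40x^3 + 100x^2 + 160x + 114
image of x^6: x^6 + 12x^5 + 60x^4 + 200x^3 + 480x^2 + 684x + 448
each image's coordinates form column j of the matrix

the matrix is [[1, 2, 4, 10, 32, 114, 448]; [0, 1, 4, 12, 40, 160, 684]; [0, 0, 1, 6, 24, 100, 480]; [0, 0, 0, 1, 8, 40, 200]; [0, 0, 0, 0, 1, 10, 60]; [0, 0, 0, 0, 0, 1, 12]; [0, 0, 0, 0, 0, 0, 1]] (rows listed top to bottom)


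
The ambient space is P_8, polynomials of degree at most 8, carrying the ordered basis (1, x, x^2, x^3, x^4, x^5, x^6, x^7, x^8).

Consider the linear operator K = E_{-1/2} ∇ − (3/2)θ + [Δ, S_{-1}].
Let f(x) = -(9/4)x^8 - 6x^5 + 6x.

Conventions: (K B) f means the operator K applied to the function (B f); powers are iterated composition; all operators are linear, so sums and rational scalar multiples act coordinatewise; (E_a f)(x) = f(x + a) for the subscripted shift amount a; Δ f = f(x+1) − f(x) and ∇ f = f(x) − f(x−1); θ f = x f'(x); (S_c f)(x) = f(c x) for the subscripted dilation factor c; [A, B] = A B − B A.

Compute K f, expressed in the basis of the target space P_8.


the result is g(x) = 27x^8 - 54x^7 + 126x^6 - (1233/2)x^5 + (1635/2)x^4 - (8679/8)x^3 + (5133/8)x^2 - (6477/32)x + 585/32

∇ f = -18x^7 + 63x^6 - 126x^5 + (255/2)x^4 - 66x^3 + 3x^2 + 12x + 9/4
E_{-1/2} ∇ f = -18x^7 + 126x^6 - (819/2)x^5 + (1515/2)x^4 - (6663/8)x^3 + (4173/8)x^2 - (5037/32)x + 585/32
θ f = -18x^8 - 30x^5 + 6x
(-(3/2)θ) f = 27x^8 + 45x^5 - 9x
S_{-1} f = -(9/4)x^8 + 6x^5 - 6x
Δ S_{-1} f = -18x^7 - 63x^6 - 126x^5 - (255/2)x^4 - 66x^3 - 3x^2 + 12x - 9/4
Δ f = -18x^7 - 63x^6 - 126x^5 - (375/2)x^4 - 186x^3 - 123x^2 - 48x - 9/4
S_{-1} Δ f = 18x^7 - 63x^6 + 126x^5 - (375/2)x^4 + 186x^3 - 123x^2 + 48x - 9/4
[Δ, S_{-1}] f = -36x^7 - 252x^5 + 60x^4 - 252x^3 + 120x^2 - 36x
(E_{-1/2} ∇ − (3/2)θ + [Δ, S_{-1}]) f = 27x^8 - 54x^7 + 126x^6 - (1233/2)x^5 + (1635/2)x^4 - (8679/8)x^3 + (5133/8)x^2 - (6477/32)x + 585/32


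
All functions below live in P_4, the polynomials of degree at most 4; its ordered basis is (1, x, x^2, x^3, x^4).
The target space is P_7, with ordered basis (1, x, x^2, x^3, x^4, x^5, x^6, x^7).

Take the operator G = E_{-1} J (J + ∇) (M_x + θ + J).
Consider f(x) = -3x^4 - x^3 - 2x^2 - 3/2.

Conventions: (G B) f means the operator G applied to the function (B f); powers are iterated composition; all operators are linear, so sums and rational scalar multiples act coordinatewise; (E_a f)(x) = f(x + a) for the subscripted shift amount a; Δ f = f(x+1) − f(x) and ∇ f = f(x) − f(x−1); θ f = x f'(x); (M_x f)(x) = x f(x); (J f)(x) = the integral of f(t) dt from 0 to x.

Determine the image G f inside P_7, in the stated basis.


M_x f = -3x^5 - x^4 - 2x^3 - (3/2)x
θ f = -12x^4 - 3x^3 - 4x^2
J f = -(3/5)x^5 - (1/4)x^4 - (2/3)x^3 - (3/2)x
(M_x + θ + J) f = -(18/5)x^5 - (53/4)x^4 - (17/3)x^3 - 4x^2 - 3x
J (M_x + θ + J) f = -(3/5)x^6 - (53/20)x^5 - (17/12)x^4 - (4/3)x^3 - (3/2)x^2
∇ (M_x + θ + J) f = -18x^4 - 17x^3 + (53/2)x^2 - 26x + 299/60
(J + ∇) (M_x + θ + J) f = -(3/5)x^6 - (53/20)x^5 - (233/12)x^4 - (55/3)x^3 + 25x^2 - 26x + 299/60
J (J + ∇) (M_x + θ + J) f = -(3/35)x^7 - (53/120)x^6 - (233/60)x^5 - (55/12)x^4 + (25/3)x^3 - 13x^2 + (299/60)x
E_{-1} J (J + ∇) (M_x + θ + J) f = -(3/35)x^7 + (19/120)x^6 - (91/30)x^5 + (269/24)x^4 - (19/3)x^3 - (3779/120)x^2 + (1139/20)x - 22993/840

the result is g(x) = -(3/35)x^7 + (19/120)x^6 - (91/30)x^5 + (269/24)x^4 - (19/3)x^3 - (3779/120)x^2 + (1139/20)x - 22993/840


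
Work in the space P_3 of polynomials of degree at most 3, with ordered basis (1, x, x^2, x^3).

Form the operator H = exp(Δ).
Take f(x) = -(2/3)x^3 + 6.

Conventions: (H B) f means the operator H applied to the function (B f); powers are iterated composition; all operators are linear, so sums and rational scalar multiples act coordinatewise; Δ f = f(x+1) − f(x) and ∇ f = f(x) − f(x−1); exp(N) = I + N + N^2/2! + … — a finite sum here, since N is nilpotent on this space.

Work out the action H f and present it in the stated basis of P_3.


order-1 term: -2x^2 - 2x - 2/3
order-2 term: -2x - 2
order-3 term: -2/3
the series for exp(Δ) f terminates at order 3
exp(Δ) f = -(2/3)x^3 - 2x^2 - 4x + 8/3

the image equals g(x) = -(2/3)x^3 - 2x^2 - 4x + 8/3


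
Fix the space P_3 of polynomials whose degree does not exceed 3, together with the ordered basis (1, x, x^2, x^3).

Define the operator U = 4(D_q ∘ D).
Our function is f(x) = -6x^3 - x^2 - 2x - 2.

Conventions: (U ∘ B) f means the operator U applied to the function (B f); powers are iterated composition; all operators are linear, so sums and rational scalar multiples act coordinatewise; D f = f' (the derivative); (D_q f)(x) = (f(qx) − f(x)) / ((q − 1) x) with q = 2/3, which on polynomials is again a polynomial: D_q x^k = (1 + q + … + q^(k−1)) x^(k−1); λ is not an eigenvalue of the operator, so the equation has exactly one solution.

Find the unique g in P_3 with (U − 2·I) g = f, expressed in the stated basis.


the image equals g(x) = 3x^3 + (1/2)x^2 + 31x + 3

write g with unknown coordinates in the stated basis and equate coefficients in (U − 2·I) g = f
solving from the highest basis element down gives g = 3x^3 + (1/2)x^2 + 31x + 3
check: U g = 60x + 4
so U g − 2·g = -6x^3 - x^2 - 2x - 2 = f ✓


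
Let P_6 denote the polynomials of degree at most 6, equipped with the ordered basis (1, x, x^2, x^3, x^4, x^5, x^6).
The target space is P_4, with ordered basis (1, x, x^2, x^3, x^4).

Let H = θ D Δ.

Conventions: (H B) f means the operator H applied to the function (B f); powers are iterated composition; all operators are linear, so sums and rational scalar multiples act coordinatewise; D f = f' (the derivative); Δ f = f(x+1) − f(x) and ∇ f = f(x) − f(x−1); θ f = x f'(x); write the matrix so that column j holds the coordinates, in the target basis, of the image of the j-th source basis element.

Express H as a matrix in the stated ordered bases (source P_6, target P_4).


image of 1: 0
image of x: 0
image of x^2: 0
image of x^3: 6x
image of x^4: 24x^2 + 12x
image of x^5: 60x^3 + 60x^2 + 20x
image of x^6: 120x^4 + 180x^3 + 120x^2 + 30x
each image's coordinates form column j of the matrix

the matrix is [[0, 0, 0, 0, 0, 0, 0]; [0, 0, 0, 6, 12, 20, 30]; [0, 0, 0, 0, 24, 60, 120]; [0, 0, 0, 0, 0, 60, 180]; [0, 0, 0, 0, 0, 0, 120]] (rows listed top to bottom)


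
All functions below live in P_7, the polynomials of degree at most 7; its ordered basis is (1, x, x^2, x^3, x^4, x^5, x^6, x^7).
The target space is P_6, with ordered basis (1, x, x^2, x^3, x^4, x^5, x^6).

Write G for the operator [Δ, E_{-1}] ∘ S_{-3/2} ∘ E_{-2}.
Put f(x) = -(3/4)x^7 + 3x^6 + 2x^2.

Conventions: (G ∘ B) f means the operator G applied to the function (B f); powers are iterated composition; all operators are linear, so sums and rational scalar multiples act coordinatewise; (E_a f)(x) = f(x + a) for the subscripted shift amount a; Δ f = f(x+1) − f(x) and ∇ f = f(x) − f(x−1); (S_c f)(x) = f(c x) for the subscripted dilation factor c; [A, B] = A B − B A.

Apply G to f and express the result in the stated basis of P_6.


E_{-2} f = -(3/4)x^7 + (27/2)x^6 - 99x^5 + 390x^4 - 900x^3 + 1226x^2 - 920x + 296
S_{-3/2} E_{-2} f = (6561/512)x^7 + (19683/128)x^6 + (24057/32)x^5 + (15795/8)x^4 + (6075/2)x^3 + (5517/2)x^2 + 1380x + 296
E_{-1} (S_{-3/2} ∘ E_{-2}) f = (6561/512)x^7 + (32805/512)x^6 + (50301/512)x^5 + (37665/512)x^4 + (15795/512)x^3 + (6111/512)x^2 + (2031/512)x + 283/512
Δ E_{-1} (S_{-3/2} ∘ E_{-2}) f = (45927/512)x^6 + (334611/512)x^5 + (973215/512)x^4 + (1539405/512)x^3 + (1406241/512)x^2 + (704529/512)x + 151269/512
Δ (S_{-3/2} ∘ E_{-2}) f = (45927/512)x^6 + (610173/512)x^5 + (3335175/512)x^4 + (9696915/512)x^3 + (15898761/512)x^2 + (13976703/512)x + 5155197/512
E_{-1} Δ (S_{-3/2} ∘ E_{-2}) f = (45927/512)x^6 + (334611/512)x^5 + (973215/512)x^4 + (1539405/512)x^3 + (1406241/512)x^2 + (704529/512)x + 151269/512
[Δ, E_{-1}] (S_{-3/2} ∘ E_{-2}) f = 0

g(x) = 0


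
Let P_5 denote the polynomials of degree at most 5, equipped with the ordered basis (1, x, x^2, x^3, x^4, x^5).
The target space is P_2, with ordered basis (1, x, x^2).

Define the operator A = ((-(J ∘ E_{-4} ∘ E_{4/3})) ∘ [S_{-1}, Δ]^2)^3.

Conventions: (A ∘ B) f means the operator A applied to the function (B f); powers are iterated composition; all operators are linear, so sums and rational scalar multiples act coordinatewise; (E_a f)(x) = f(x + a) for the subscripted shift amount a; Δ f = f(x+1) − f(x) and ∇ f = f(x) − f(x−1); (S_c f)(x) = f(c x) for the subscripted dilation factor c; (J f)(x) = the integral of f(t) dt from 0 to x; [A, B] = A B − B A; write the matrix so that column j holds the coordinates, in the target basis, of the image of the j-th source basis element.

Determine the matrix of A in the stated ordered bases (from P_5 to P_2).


image of 1: 0
image of x: 0
image of x^2: 0
image of x^3: 0
image of x^4: 1536x
image of x^5: 3840x^2 - 61440x
each image's coordinates form column j of the matrix

the matrix is [[0, 0, 0, 0, 0, 0]; [0, 0, 0, 0, 1536, -61440]; [0, 0, 0, 0, 0, 3840]] (rows listed top to bottom)


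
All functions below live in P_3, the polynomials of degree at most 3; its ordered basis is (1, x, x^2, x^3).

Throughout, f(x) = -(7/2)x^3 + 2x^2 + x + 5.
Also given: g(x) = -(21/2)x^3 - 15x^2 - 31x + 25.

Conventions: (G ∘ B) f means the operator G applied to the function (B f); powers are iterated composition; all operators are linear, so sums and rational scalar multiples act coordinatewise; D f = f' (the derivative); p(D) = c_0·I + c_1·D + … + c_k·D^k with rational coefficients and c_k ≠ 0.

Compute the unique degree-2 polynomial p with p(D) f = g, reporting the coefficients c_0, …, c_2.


D^0 f = -(7/2)x^3 + 2x^2 + x + 5
D^1 f = -(21/2)x^2 + 4x + 1
D^2 f = -21x + 4
matching coefficients of g against c_0 f + c_1 Df + … from the top degree down determines the c_i
solution: c_0 = 3, c_1 = 2, c_2 = 2

p(D) = 3·I + 2·D + 2·D^2, i.e. c_0 = 3, c_1 = 2, c_2 = 2


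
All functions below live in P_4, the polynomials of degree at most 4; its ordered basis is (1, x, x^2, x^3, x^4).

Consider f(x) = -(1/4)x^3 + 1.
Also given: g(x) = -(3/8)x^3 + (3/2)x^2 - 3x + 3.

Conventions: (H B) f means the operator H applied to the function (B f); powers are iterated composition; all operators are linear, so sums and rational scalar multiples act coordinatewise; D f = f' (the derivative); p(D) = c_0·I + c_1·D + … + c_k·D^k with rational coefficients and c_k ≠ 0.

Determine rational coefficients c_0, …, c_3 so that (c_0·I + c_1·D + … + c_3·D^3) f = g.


D^0 f = -(1/4)x^3 + 1
D^1 f = -(3/4)x^2
D^2 f = -(3/2)x
D^3 f = -3/2
matching coefficients of g against c_0 f + c_1 Df + … from the top degree down determines the c_i
solution: c_0 = 3/2, c_1 = -2, c_2 = 2, c_3 = -1

p(D) = (3/2)·I − 2·D + 2·D^2 − D^3, i.e. c_0 = 3/2, c_1 = -2, c_2 = 2, c_3 = -1


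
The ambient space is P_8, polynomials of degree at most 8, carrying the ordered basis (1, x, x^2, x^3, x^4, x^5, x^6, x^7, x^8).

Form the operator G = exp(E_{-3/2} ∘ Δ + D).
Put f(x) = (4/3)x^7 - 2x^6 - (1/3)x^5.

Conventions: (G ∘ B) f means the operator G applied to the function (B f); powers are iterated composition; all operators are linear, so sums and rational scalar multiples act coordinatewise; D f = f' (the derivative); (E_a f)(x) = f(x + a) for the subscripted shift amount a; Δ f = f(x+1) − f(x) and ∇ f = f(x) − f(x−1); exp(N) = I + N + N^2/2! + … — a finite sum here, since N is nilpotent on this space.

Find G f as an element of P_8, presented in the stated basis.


g(x) = (4/3)x^7 + (50/3)x^6 + (95/3)x^5 - (295/3)x^4 + 70x^3 + (1521/4)x^2 - (6709/12)x + 517/12

order-1 term: (56/3)x^6 - 80x^5 + (625/3)x^4 - (1070/3)x^3 + (4211/12)x^2 - (2263/12)x + 43
order-2 term: 112x^5 - 680x^4 + 2240x^3 - 4320x^2 + (9099/2)x - 24583/12
order-3 term: (1120/3)x^4 - 2560x^3 + (25240/3)x^2 - 14120x + 29266/3
order-4 term: (2240/3)x^3 - 4960x^2 + (40400/3)x - 41440/3
order-5 term: 896x^2 - 4864x + 7856
order-6 term: (1792/3)x - 1920
order-7 term: 512/3
the series for exp(E_{-3/2} ∘ Δ + D) f terminates at order 7
exp(E_{-3/2} ∘ Δ + D) f = (4/3)x^7 + (50/3)x^6 + (95/3)x^5 - (295/3)x^4 + 70x^3 + (1521/4)x^2 - (6709/12)x + 517/12


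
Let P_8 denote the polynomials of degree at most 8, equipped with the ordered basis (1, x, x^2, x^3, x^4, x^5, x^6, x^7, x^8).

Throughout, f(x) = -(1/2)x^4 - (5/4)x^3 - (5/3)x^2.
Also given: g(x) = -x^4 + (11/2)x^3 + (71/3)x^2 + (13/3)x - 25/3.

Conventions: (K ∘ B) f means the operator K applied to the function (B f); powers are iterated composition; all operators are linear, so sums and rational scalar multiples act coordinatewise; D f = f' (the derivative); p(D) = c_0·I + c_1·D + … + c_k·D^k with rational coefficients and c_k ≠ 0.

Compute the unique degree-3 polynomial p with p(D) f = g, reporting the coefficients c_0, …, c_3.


D^0 f = -(1/2)x^4 - (5/4)x^3 - (5/3)x^2
D^1 f = -2x^3 - (15/4)x^2 - (10/3)x
D^2 f = -6x^2 - (15/2)x - 10/3
D^3 f = -12x - 15/2
matching coefficients of g against c_0 f + c_1 Df + … from the top degree down determines the c_i
solution: c_0 = 2, c_1 = -4, c_2 = -2, c_3 = 2

c_0 = 2, c_1 = -4, c_2 = -2, c_3 = 2


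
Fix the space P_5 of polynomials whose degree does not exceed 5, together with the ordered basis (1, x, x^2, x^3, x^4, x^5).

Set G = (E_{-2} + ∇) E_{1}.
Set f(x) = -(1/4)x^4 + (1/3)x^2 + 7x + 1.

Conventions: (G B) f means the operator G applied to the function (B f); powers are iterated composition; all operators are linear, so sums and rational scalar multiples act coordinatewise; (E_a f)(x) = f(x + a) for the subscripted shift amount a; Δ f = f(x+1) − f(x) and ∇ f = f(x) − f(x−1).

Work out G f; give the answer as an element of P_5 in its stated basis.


E_{1} f = -(1/4)x^4 - x^3 - (7/6)x^2 + (20/3)x + 97/12
E_{-2} E_{1} f = -(1/4)x^4 + x^3 - (7/6)x^2 + (22/3)x - 71/12
∇ E_{1} f = -x^3 - (3/2)x^2 - (1/3)x + 85/12
(E_{-2} + ∇) E_{1} f = -(1/4)x^4 - (8/3)x^2 + 7x + 7/6

g(x) = -(1/4)x^4 - (8/3)x^2 + 7x + 7/6


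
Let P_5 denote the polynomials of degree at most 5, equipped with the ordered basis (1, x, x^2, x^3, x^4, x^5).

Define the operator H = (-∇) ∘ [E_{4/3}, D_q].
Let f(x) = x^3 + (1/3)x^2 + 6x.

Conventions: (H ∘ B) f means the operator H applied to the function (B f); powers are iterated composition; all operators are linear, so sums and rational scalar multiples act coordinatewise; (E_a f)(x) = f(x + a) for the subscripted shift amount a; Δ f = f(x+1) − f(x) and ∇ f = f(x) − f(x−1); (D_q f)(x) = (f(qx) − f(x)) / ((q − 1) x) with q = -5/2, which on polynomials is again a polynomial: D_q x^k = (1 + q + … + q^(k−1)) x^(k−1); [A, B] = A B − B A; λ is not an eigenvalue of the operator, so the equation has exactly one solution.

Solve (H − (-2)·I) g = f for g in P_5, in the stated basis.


g(x) = (1/2)x^3 + (1/6)x^2 + 3x + 14/3

write g with unknown coordinates in the stated basis and equate coefficients in (H − (-2)·I) g = f
solving from the highest basis element down gives g = (1/2)x^3 + (1/6)x^2 + 3x + 14/3
check: H g = -28/3
so H g − (-2)·g = x^3 + (1/3)x^2 + 6x = f ✓


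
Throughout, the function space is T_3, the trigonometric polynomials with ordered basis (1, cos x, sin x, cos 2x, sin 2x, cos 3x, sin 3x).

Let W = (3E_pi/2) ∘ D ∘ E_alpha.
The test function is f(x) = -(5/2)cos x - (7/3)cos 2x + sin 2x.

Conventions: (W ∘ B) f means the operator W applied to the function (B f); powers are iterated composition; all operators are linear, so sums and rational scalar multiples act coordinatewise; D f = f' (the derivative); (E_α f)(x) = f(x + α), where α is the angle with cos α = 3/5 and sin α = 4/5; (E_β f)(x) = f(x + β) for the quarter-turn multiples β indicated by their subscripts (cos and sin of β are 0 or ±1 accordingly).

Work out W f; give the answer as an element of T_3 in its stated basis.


E_alpha f = -(3/2)cos x + 2sin x + (121/75)cos 2x + (49/25)sin 2x
D E_alpha f = 2cos x + (3/2)sin x + (98/25)cos 2x - (242/75)sin 2x
E_pi/2 D E_alpha f = (3/2)cos x - 2sin x - (98/25)cos 2x + (242/75)sin 2x
(3E_pi/2) D E_alpha f = (9/2)cos x - 6sin x - (294/25)cos 2x + (242/25)sin 2x

the result is g(x) = (9/2)cos x - 6sin x - (294/25)cos 2x + (242/25)sin 2x


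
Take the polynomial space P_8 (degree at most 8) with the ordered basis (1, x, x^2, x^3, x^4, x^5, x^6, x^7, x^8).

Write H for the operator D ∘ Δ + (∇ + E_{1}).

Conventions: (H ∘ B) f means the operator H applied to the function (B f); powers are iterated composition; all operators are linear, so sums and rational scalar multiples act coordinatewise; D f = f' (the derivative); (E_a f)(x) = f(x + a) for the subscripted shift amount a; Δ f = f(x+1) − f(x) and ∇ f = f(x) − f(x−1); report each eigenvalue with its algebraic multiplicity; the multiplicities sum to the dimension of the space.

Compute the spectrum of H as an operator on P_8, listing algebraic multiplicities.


image of 1: 1
image of x: x + 2
image of x^2: x^2 + 4x + 2
image of x^3: x^3 + 6x^2 + 6x + 5
image of x^4: x^4 + 8x^3 + 12x^2 + 20x + 4
image of x^5: x^5 + 10x^4 + 20x^3 + 50x^2 + 20x + 7
image of x^6: x^6 + 12x^5 + 30x^4 + 100x^3 + 60x^2 + 42x + 6
image of x^7: x^7 + 14x^6 + 42x^5 + 175x^4 + 140x^3 + 147x^2 + 42x + 9
image of x^8: x^8 + 16x^7 + 56x^6 + 280x^5 + 280x^4 + 392x^3 + 168x^2 + 72x + 8
the matrix is upper triangular; its diagonal is (1, 1, 1, 1, 1, 1, 1, 1, 1)
for a triangular matrix the eigenvalues are the diagonal entries, with algebraic multiplicity their repetition count

λ = 1 (multiplicity 9)


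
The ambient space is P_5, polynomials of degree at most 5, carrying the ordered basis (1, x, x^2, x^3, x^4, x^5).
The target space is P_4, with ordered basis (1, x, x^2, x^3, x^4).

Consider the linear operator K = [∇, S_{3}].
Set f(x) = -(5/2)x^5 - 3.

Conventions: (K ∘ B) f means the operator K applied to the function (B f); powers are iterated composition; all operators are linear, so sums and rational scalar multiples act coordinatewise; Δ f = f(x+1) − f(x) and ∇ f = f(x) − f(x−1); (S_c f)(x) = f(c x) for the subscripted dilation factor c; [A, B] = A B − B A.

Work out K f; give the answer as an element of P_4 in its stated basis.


the result is g(x) = -2025x^4 + 5400x^3 - 5850x^2 + 3000x - 605

S_{3} f = -(1215/2)x^5 - 3
∇ S_{3} f = -(6075/2)x^4 + 6075x^3 - 6075x^2 + (6075/2)x - 1215/2
∇ f = -(25/2)x^4 + 25x^3 - 25x^2 + (25/2)x - 5/2
S_{3} ∇ f = -(2025/2)x^4 + 675x^3 - 225x^2 + (75/2)x - 5/2
[∇, S_{3}] f = -2025x^4 + 5400x^3 - 5850x^2 + 3000x - 605


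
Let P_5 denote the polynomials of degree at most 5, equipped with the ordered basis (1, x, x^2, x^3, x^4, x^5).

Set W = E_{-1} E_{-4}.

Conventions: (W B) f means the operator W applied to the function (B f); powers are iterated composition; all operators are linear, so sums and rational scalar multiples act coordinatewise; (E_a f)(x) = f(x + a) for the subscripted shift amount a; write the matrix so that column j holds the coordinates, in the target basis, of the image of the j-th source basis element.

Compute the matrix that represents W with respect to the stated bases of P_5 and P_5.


image of 1: 1
image of x: x - 5
image of x^2: x^2 - 10x + 25
image of x^3: x^3 - 15x^2 + 75x - 125
image of x^4: x^4 - 20x^3 + 150x^2 - 500x + 625
image of x^5: x^5 - 25x^4 + 250x^3 - 1250x^2 + 3125x - 3125
each image's coordinates form column j of the matrix

the matrix is [[1, -5, 25, -125, 625, -3125]; [0, 1, -10, 75, -500, 3125]; [0, 0, 1, -15, 150, -1250]; [0, 0, 0, 1, -20, 250]; [0, 0, 0, 0, 1, -25]; [0, 0, 0, 0, 0, 1]] (rows listed top to bottom)


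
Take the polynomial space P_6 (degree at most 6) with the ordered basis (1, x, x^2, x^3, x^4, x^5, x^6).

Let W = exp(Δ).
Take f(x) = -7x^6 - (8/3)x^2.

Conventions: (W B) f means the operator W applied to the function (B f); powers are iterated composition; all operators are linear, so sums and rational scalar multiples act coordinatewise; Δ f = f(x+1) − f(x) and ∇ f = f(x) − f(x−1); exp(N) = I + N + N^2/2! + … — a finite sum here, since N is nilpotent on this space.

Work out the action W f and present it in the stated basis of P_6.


order-1 term: -42x^5 - 105x^4 - 140x^3 - 105x^2 - (142/3)x - 29/3
order-2 term: -105x^4 - 420x^3 - 735x^2 - 630x - 659/3
order-3 term: -140x^3 - 630x^2 - 1050x - 630
order-4 term: -105x^2 - 420x - 455
order-5 term: -42x - 105
order-6 term: -7
the series for exp(Δ) f terminates at order 6
exp(Δ) f = -7x^6 - 42x^5 - 210x^4 - 700x^3 - (4733/3)x^2 - (6568/3)x - 4279/3

g(x) = -7x^6 - 42x^5 - 210x^4 - 700x^3 - (4733/3)x^2 - (6568/3)x - 4279/3


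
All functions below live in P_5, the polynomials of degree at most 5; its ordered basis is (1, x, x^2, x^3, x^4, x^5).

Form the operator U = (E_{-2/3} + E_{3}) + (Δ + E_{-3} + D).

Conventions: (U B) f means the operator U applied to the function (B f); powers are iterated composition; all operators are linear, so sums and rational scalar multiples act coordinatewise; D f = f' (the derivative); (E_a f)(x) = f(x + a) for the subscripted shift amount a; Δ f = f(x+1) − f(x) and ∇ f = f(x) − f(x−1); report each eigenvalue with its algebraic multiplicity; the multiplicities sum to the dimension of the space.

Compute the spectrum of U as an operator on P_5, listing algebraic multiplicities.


image of 1: 3
image of x: 3x + 4/3
image of x^2: 3x^2 + (8/3)x + 175/9
image of x^3: 3x^3 + 4x^2 + (175/3)x + 19/27
image of x^4: 3x^4 + (16/3)x^3 + (350/3)x^2 + (76/27)x + 13219/81
image of x^5: 3x^5 + (20/3)x^4 + (1750/9)x^3 + (190/27)x^2 + (66095/81)x + 211/243
the matrix is upper triangular; its diagonal is (3, 3, 3, 3, 3, 3)
for a triangular matrix the eigenvalues are the diagonal entries, with algebraic multiplicity their repetition count

λ = 3 (multiplicity 6)


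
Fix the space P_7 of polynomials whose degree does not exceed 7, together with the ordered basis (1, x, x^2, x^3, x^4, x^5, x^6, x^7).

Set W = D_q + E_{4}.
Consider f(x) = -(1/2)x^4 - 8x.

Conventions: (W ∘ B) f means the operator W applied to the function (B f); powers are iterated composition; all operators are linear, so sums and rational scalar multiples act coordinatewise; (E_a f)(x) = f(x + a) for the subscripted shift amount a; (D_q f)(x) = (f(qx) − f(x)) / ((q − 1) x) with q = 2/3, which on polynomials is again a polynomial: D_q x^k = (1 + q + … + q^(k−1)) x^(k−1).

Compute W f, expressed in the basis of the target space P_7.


the image equals g(x) = -(1/2)x^4 - (497/54)x^3 - 48x^2 - 136x - 168

D_q f = -(65/54)x^3 - 8
E_{4} f = -(1/2)x^4 - 8x^3 - 48x^2 - 136x - 160
(D_q + E_{4}) f = -(1/2)x^4 - (497/54)x^3 - 48x^2 - 136x - 168


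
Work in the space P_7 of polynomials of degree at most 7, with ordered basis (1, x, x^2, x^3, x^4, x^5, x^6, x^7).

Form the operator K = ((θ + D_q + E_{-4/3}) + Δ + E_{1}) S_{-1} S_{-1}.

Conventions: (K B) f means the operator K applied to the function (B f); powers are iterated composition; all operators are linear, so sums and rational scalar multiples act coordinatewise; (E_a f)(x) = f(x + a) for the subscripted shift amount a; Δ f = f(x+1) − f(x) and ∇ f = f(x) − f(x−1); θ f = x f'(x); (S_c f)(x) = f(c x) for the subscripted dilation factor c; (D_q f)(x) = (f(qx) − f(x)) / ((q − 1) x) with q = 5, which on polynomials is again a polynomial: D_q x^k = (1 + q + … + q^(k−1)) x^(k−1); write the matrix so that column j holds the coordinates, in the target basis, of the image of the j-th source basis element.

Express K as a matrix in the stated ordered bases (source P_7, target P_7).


image of 1: 2
image of x: 3x + 5/3
image of x^2: 4x^2 + (22/3)x + 34/9
image of x^3: 5x^3 + 33x^2 + (34/3)x - 10/27
image of x^4: 6x^4 + (476/3)x^3 + (68/3)x^2 - (40/27)x + 418/81
image of x^5: 7x^5 + (2353/3)x^4 + (340/9)x^3 - (100/27)x^2 + (2090/81)x - 538/243
image of x^6: 8x^6 + 3910x^5 + (170/3)x^4 - (200/27)x^3 + (2090/27)x^2 - (1076/81)x + 5554/729
image of x^7: 9x^7 + (58607/3)x^6 + (238/3)x^5 - (350/27)x^4 + (14630/81)x^3 - (3766/81)x^2 + (38878/729)x - 12010/2187
each image's coordinates form column j of the matrix

the matrix is [[2, 5/3, 34/9, -10/27, 418/81, -538/243, 5554/729, -12010/2187]; [0, 3, 22/3, 34/3, -40/27, 2090/81, -1076/81, 38878/729]; [0, 0, 4, 33, 68/3, -100/27, 2090/27, -3766/81]; [0, 0, 0, 5, 476/3, 340/9, -200/27, 14630/81]; [0, 0, 0, 0, 6, 2353/3, 170/3, -350/27]; [0, 0, 0, 0, 0, 7, 3910, 238/3]; [0, 0, 0, 0, 0, 0, 8, 58607/3]; [0, 0, 0, 0, 0, 0, 0, 9]] (rows listed top to bottom)


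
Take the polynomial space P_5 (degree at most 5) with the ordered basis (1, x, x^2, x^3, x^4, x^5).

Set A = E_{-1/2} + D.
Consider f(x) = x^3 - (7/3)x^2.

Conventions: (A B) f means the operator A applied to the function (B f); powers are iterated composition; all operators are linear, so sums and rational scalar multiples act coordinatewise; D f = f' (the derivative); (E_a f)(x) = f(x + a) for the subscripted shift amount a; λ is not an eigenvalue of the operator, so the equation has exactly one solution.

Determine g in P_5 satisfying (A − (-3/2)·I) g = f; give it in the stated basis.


write g with unknown coordinates in the stated basis and equate coefficients in (A − (-3/2)·I) g = f
solving from the highest basis element down gives g = (2/5)x^3 - (88/75)x^2 + (131/375)x + 253/3750
check: A g = (2/5)x^3 - (43/75)x^2 - (131/250)x - 253/2500
so A g − (-3/2)·g = x^3 - (7/3)x^2 = f ✓

g(x) = (2/5)x^3 - (88/75)x^2 + (131/375)x + 253/3750


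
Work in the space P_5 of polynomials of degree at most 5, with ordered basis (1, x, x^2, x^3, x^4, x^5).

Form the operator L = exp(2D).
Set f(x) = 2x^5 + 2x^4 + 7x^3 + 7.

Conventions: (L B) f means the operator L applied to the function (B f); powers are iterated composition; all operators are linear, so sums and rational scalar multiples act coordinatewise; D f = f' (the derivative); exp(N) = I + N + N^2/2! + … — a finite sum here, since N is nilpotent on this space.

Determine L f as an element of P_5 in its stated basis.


order-1 term: 20x^4 + 16x^3 + 42x^2
order-2 term: 80x^3 + 48x^2 + 84x
order-3 term: 160x^2 + 64x + 56
order-4 term: 160x + 32
order-5 term: 64
the series for exp(2D) f terminates at order 5
exp(2D) f = 2x^5 + 22x^4 + 103x^3 + 250x^2 + 308x + 159

g(x) = 2x^5 + 22x^4 + 103x^3 + 250x^2 + 308x + 159


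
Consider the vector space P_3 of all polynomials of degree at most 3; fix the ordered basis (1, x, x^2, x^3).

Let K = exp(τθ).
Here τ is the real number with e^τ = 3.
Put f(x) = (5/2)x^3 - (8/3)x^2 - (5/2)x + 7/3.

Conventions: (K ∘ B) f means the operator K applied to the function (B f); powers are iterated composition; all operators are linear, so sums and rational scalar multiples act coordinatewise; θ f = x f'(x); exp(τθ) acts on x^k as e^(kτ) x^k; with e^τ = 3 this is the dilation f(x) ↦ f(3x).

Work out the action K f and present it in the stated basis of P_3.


g(x) = (135/2)x^3 - 24x^2 - (15/2)x + 7/3

exp(τθ) x^k = e^(kτ) x^k; with e^τ = 3 this sends x^k to 3^k x^k
x ↦ 3 x
x^2 ↦ 9 x^2
x^3 ↦ 27 x^3
applying this coordinatewise to f: exp(τθ) f = (135/2)x^3 - 24x^2 - (15/2)x + 7/3


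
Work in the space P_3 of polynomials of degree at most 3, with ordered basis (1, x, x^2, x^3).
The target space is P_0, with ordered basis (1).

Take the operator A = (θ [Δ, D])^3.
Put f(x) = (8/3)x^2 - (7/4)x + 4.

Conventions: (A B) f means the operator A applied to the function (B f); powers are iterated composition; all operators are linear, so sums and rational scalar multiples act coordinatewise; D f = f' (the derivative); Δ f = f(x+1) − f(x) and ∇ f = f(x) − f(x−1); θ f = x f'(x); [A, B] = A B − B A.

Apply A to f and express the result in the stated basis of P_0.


D f = (16/3)x - 7/4
Δ D f = 16/3
Δ f = (16/3)x + 11/12
D Δ f = 16/3
[Δ, D] f = 0
θ [Δ, D] f = 0
D (θ [Δ, D]) f = 0
Δ D (θ [Δ, D]) f = 0
Δ (θ [Δ, D]) f = 0
D Δ (θ [Δ, D]) f = 0
[Δ, D] (θ [Δ, D]) f = 0
θ [Δ, D] (θ [Δ, D]) f = 0
D (θ [Δ, D]) (θ [Δ, D]) f = 0
Δ D (θ [Δ, D]) (θ [Δ, D]) f = 0
Δ (θ [Δ, D]) (θ [Δ, D]) f = 0
D Δ (θ [Δ, D]) (θ [Δ, D]) f = 0
[Δ, D] (θ [Δ, D]) (θ [Δ, D]) f = 0
θ [Δ, D] (θ [Δ, D]) (θ [Δ, D]) f = 0

the result is g(x) = 0
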